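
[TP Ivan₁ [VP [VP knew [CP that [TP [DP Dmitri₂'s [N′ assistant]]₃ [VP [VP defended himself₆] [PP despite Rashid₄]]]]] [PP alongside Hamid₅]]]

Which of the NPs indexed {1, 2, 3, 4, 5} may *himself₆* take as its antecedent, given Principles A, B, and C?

*himself* is an anaphor, so Principle A applies: it must be bound in its binding domain.
Binding domain of *himself₆*: the embedded TP, whose subject is [Dmitri₂'s assistant]₃.
*Ivan₁* c-commands the anaphor but is outside its binding domain → cannot satisfy Principle A.
*Dmitri₂* does not c-command the anaphor → cannot bind it.
*[Dmitri₂'s assistant]₃* c-commands the anaphor within its binding domain → licit binder.
*Rashid₄* does not c-command the anaphor → cannot bind it.
*Hamid₅* does not c-command the anaphor → cannot bind it.

{3}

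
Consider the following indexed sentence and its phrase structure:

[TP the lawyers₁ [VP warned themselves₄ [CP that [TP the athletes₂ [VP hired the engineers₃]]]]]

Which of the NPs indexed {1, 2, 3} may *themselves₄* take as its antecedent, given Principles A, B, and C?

*themselves* is an anaphor, so Principle A applies: it must be bound in its binding domain.
Binding domain of *themselves₄*: the matrix TP, whose subject is the lawyers₁.
*the lawyers₁* c-commands the anaphor within its binding domain → licit binder.
*the athletes₂* does not c-command the anaphor → cannot bind it.
*the engineers₃* does not c-command the anaphor → cannot bind it.

{1}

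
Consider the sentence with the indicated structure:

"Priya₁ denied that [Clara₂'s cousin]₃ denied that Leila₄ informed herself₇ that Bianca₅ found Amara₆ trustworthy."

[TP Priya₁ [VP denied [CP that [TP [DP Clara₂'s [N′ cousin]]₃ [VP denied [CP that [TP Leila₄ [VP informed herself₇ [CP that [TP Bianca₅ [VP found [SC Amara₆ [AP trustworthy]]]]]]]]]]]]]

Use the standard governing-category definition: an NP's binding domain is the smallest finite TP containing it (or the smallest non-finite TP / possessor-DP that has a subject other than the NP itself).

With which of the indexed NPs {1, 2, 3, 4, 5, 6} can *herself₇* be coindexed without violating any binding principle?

*herself* is an anaphor, so Principle A applies: it must be bound in its binding domain.
Binding domain of *herself₇*: the embedded TP, whose subject is Leila₄.
*Priya₁* c-commands the anaphor but is outside its binding domain → cannot satisfy Principle A.
*Clara₂* does not c-command the anaphor → cannot bind it.
*[Clara₂'s cousin]₃* c-commands the anaphor but is outside its binding domain → cannot satisfy Principle A.
*Leila₄* c-commands the anaphor within its binding domain → licit binder.
*Bianca₅* does not c-command the anaphor → cannot bind it.
*Amara₆* does not c-command the anaphor → cannot bind it.

{4}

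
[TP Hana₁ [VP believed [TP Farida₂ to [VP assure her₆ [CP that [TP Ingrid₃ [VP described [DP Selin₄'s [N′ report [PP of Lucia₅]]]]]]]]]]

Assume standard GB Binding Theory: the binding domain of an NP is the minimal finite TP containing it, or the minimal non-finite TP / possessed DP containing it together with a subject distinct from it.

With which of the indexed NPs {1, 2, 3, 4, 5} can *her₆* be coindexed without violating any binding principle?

{1}

*her* is a pronoun, so Principle B applies: it must be free in its binding domain.
Binding domain of *her₆*: the embedded TP, whose subject is Farida₂.
*Hana₁* c-commands the pronoun but from outside its binding domain, and is not c-commanded by it → coindexation permitted.
*Farida₂* c-commands the pronoun within its binding domain → coindexation would violate Principle B.
*Ingrid₃*: the pronoun c-commands this R-expression → coindexation would violate Principle C on *Ingrid₃*.
*Selin₄*: the pronoun c-commands this R-expression → coindexation would violate Principle C on *Selin₄*.
*Lucia₅*: the pronoun c-commands this R-expression → coindexation would violate Principle C on *Lucia₅*.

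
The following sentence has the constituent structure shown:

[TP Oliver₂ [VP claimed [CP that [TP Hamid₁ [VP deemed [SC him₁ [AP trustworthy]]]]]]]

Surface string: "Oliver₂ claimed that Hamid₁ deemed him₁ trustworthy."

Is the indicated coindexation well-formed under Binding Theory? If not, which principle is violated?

The two coindexed NPs are *Hamid₁* and *him₁*.
*him₁* is a pronoun. Its binding domain is the embedded TP, whose subject is Hamid₁.
*Hamid₁* c-commands it within that domain and carries the same index.
The pronoun is locally bound → Principle B violation.

Principle B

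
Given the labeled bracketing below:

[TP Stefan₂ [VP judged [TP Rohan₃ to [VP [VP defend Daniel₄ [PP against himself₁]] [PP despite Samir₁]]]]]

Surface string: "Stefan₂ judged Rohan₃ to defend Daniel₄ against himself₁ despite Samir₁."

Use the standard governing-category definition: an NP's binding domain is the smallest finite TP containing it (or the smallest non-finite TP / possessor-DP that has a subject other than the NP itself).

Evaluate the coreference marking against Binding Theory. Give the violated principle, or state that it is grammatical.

The two coindexed NPs are *Samir₁* and *himself₁*.
*himself₁* is an anaphor. Principle A requires it to be bound within its binding domain — the embedded TP, whose subject is Rohan₃.
Within that domain it is c-commanded by *Rohan₃*, *Daniel₄*, none of which share its index.
*Samir₁* does not c-command the anaphor at all.
The anaphor is unbound in its domain → Principle A violation.

Principle A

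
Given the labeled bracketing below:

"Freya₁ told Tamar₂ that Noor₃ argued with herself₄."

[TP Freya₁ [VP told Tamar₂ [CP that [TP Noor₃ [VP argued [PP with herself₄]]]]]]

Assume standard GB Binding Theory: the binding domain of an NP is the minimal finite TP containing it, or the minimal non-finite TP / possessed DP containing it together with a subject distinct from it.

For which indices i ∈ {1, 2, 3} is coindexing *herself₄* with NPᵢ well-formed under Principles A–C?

*herself* is an anaphor, so Principle A applies: it must be bound in its binding domain.
Binding domain of *herself₄*: the embedded TP, whose subject is Noor₃.
*Freya₁* c-commands the anaphor but is outside its binding domain → cannot satisfy Principle A.
*Tamar₂* c-commands the anaphor but is outside its binding domain → cannot satisfy Principle A.
*Noor₃* c-commands the anaphor within its binding domain → licit binder.

{3}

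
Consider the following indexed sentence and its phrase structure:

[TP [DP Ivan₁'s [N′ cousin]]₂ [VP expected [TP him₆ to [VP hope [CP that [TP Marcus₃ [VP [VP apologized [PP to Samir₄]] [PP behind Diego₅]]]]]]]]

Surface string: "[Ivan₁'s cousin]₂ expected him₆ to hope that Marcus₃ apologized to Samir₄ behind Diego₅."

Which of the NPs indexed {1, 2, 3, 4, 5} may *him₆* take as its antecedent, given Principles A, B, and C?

{1}

*him* is a pronoun, so Principle B applies: it must be free in its binding domain.
Binding domain of *him₆*: the matrix TP, whose subject is [Ivan₁'s cousin]₂.
*Ivan₁* and the pronoun do not c-command one another → neither Principle B nor Principle C is at stake; coindexation permitted.
*[Ivan₁'s cousin]₂* c-commands the pronoun within its binding domain → coindexation would violate Principle B.
*Marcus₃*: the pronoun c-commands this R-expression → coindexation would violate Principle C on *Marcus₃*.
*Samir₄*: the pronoun c-commands this R-expression → coindexation would violate Principle C on *Samir₄*.
*Diego₅*: the pronoun c-commands this R-expression → coindexation would violate Principle C on *Diego₅*.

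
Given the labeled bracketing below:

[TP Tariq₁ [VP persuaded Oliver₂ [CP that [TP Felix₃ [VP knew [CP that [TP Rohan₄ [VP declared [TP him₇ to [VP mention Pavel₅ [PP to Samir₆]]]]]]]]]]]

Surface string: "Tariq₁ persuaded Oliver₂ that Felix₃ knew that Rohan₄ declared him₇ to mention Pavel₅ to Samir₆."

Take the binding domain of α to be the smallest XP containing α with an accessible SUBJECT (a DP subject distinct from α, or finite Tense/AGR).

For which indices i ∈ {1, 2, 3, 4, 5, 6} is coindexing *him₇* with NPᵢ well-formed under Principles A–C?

{1, 2, 3}

*him* is a pronoun, so Principle B applies: it must be free in its binding domain.
Binding domain of *him₇*: the embedded TP, whose subject is Rohan₄.
*Tariq₁* c-commands the pronoun but from outside its binding domain, and is not c-commanded by it → coindexation permitted.
*Oliver₂* c-commands the pronoun but from outside its binding domain, and is not c-commanded by it → coindexation permitted.
*Felix₃* c-commands the pronoun but from outside its binding domain, and is not c-commanded by it → coindexation permitted.
*Rohan₄* c-commands the pronoun within its binding domain → coindexation would violate Principle B.
*Pavel₅*: the pronoun c-commands this R-expression → coindexation would violate Principle C on *Pavel₅*.
*Samir₆*: the pronoun c-commands this R-expression → coindexation would violate Principle C on *Samir₆*.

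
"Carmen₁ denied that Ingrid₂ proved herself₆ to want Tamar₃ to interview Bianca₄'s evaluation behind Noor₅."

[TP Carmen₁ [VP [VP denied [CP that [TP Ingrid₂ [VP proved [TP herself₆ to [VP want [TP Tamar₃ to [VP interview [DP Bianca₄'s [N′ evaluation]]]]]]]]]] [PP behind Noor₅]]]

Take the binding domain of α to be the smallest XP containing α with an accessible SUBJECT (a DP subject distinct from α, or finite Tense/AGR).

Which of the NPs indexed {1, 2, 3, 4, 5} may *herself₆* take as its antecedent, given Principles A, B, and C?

*herself* is an anaphor, so Principle A applies: it must be bound in its binding domain.
Binding domain of *herself₆*: the embedded TP, whose subject is Ingrid₂.
*Carmen₁* c-commands the anaphor but is outside its binding domain → cannot satisfy Principle A.
*Ingrid₂* c-commands the anaphor within its binding domain → licit binder.
*Tamar₃* does not c-command the anaphor → cannot bind it.
*Bianca₄* does not c-command the anaphor → cannot bind it.
*Noor₅* does not c-command the anaphor → cannot bind it.

{2}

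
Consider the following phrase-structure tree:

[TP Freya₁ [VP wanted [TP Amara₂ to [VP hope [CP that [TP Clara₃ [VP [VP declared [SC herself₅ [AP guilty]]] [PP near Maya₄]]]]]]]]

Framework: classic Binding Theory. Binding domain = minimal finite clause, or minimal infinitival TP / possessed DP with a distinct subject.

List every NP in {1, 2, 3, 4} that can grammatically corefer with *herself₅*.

{3}

*herself* is an anaphor, so Principle A applies: it must be bound in its binding domain.
Binding domain of *herself₅*: the embedded TP, whose subject is Clara₃.
*Freya₁* c-commands the anaphor but is outside its binding domain → cannot satisfy Principle A.
*Amara₂* c-commands the anaphor but is outside its binding domain → cannot satisfy Principle A.
*Clara₃* c-commands the anaphor within its binding domain → licit binder.
*Maya₄* does not c-command the anaphor → cannot bind it.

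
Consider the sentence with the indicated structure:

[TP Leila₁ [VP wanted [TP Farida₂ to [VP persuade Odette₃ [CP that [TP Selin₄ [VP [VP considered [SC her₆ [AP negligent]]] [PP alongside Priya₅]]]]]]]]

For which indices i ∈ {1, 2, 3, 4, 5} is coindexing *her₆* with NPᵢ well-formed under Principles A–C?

*her* is a pronoun, so Principle B applies: it must be free in its binding domain.
Binding domain of *her₆*: the embedded TP, whose subject is Selin₄.
*Leila₁* c-commands the pronoun but from outside its binding domain, and is not c-commanded by it → coindexation permitted.
*Farida₂* c-commands the pronoun but from outside its binding domain, and is not c-commanded by it → coindexation permitted.
*Odette₃* c-commands the pronoun but from outside its binding domain, and is not c-commanded by it → coindexation permitted.
*Selin₄* c-commands the pronoun within its binding domain → coindexation would violate Principle B.
*Priya₅* and the pronoun do not c-command one another → neither Principle B nor Principle C is at stake; coindexation permitted.

{1, 2, 3, 5}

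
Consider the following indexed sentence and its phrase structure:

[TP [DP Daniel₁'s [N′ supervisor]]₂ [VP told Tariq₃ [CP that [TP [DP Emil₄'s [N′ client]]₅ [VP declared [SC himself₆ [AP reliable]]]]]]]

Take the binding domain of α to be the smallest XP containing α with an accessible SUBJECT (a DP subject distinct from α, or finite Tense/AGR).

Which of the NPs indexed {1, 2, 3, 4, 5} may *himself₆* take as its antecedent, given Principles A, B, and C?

*himself* is an anaphor, so Principle A applies: it must be bound in its binding domain.
Binding domain of *himself₆*: the embedded TP, whose subject is [Emil₄'s client]₅.
*Daniel₁* does not c-command the anaphor → cannot bind it.
*[Daniel₁'s supervisor]₂* c-commands the anaphor but is outside its binding domain → cannot satisfy Principle A.
*Tariq₃* c-commands the anaphor but is outside its binding domain → cannot satisfy Principle A.
*Emil₄* does not c-command the anaphor → cannot bind it.
*[Emil₄'s client]₅* c-commands the anaphor within its binding domain → licit binder.

{5}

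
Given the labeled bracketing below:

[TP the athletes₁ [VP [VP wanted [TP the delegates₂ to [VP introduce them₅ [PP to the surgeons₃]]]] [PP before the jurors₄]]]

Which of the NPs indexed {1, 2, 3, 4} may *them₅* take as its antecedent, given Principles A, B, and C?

{1, 4}

*them* is a pronoun, so Principle B applies: it must be free in its binding domain.
Binding domain of *them₅*: the embedded TP, whose subject is the delegates₂.
*the athletes₁* c-commands the pronoun but from outside its binding domain, and is not c-commanded by it → coindexation permitted.
*the delegates₂* c-commands the pronoun within its binding domain → coindexation would violate Principle B.
*the surgeons₃*: the pronoun c-commands this R-expression → coindexation would violate Principle C on *the surgeons₃*.
*the jurors₄* and the pronoun do not c-command one another → neither Principle B nor Principle C is at stake; coindexation permitted.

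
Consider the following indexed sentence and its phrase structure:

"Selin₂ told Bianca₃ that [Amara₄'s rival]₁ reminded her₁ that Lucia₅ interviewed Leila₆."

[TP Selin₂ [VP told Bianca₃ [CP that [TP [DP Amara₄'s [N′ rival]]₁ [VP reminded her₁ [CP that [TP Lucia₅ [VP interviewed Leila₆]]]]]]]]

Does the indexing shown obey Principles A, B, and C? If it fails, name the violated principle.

Principle B

The two coindexed NPs are *[Amara₄'s rival]₁* and *her₁*.
*her₁* is a pronoun. Its binding domain is the embedded TP, whose subject is [Amara₄'s rival]₁.
*[Amara₄'s rival]₁* c-commands it within that domain and carries the same index.
The pronoun is locally bound → Principle B violation.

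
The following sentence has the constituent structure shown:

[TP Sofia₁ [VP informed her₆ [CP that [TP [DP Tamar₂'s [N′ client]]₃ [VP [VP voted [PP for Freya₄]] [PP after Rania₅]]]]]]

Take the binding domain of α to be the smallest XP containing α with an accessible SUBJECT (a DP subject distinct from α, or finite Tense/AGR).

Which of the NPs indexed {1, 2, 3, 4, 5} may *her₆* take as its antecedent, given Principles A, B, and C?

*her* is a pronoun, so Principle B applies: it must be free in its binding domain.
Binding domain of *her₆*: the matrix TP, whose subject is Sofia₁.
*Sofia₁* c-commands the pronoun within its binding domain → coindexation would violate Principle B.
*Tamar₂*: the pronoun c-commands this R-expression → coindexation would violate Principle C on *Tamar₂*.
*[Tamar₂'s client]₃*: the pronoun c-commands this R-expression → coindexation would violate Principle C on *[Tamar₂'s client]₃*.
*Freya₄*: the pronoun c-commands this R-expression → coindexation would violate Principle C on *Freya₄*.
*Rania₅*: the pronoun c-commands this R-expression → coindexation would violate Principle C on *Rania₅*.

none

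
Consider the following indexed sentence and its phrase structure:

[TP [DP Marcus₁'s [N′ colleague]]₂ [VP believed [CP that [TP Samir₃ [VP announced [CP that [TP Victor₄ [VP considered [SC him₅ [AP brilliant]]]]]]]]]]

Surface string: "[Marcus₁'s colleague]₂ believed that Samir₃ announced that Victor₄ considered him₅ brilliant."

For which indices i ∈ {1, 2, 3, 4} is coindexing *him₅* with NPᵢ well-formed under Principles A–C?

*him* is a pronoun, so Principle B applies: it must be free in its binding domain.
Binding domain of *him₅*: the embedded TP, whose subject is Victor₄.
*Marcus₁* and the pronoun do not c-command one another → neither Principle B nor Principle C is at stake; coindexation permitted.
*[Marcus₁'s colleague]₂* c-commands the pronoun but from outside its binding domain, and is not c-commanded by it → coindexation permitted.
*Samir₃* c-commands the pronoun but from outside its binding domain, and is not c-commanded by it → coindexation permitted.
*Victor₄* c-commands the pronoun within its binding domain → coindexation would violate Principle B.

{1, 2, 3}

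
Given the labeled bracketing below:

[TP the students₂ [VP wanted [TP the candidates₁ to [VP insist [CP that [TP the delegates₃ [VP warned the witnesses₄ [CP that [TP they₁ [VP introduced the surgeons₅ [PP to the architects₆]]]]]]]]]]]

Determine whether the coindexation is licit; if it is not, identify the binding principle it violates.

grammatical

The two coindexed NPs are *the candidates₁* and *they₁*.
*they₁* is a pronoun; nothing c-commands it within its binding domain (the embedded TP.), so Principle B holds trivially.
*the candidates₁* is an R-expression; *they₁* does not c-command it, and no other NP shares its index, so Principle C is satisfied.
All principles are respected.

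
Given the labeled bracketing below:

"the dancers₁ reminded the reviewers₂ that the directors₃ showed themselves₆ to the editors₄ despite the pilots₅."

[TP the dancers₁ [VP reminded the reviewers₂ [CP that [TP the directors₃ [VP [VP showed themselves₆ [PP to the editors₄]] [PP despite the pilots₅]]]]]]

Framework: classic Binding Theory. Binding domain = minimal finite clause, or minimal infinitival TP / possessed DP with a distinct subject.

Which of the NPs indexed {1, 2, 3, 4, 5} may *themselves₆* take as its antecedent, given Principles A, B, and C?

*themselves* is an anaphor, so Principle A applies: it must be bound in its binding domain.
Binding domain of *themselves₆*: the embedded TP, whose subject is the directors₃.
*the dancers₁* c-commands the anaphor but is outside its binding domain → cannot satisfy Principle A.
*the reviewers₂* c-commands the anaphor but is outside its binding domain → cannot satisfy Principle A.
*the directors₃* c-commands the anaphor within its binding domain → licit binder.
*the editors₄* does not c-command the anaphor → cannot bind it.
*the pilots₅* does not c-command the anaphor → cannot bind it.

{3}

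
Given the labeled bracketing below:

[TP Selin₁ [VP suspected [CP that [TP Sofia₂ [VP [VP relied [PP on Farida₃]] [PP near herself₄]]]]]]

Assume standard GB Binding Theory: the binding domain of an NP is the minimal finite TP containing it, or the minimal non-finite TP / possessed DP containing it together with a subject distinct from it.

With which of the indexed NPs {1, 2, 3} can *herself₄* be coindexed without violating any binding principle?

{2}

*herself* is an anaphor, so Principle A applies: it must be bound in its binding domain.
Binding domain of *herself₄*: the embedded TP, whose subject is Sofia₂.
*Selin₁* c-commands the anaphor but is outside its binding domain → cannot satisfy Principle A.
*Sofia₂* c-commands the anaphor within its binding domain → licit binder.
*Farida₃* does not c-command the anaphor → cannot bind it.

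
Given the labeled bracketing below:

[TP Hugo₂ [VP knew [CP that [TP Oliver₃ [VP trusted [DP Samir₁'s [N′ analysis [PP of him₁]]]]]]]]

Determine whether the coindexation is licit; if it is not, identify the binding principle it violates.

Principle B

The two coindexed NPs are *Samir₁* and *him₁*.
*him₁* is a pronoun. Its binding domain is the possessed DP, whose subject is Samir₁.
*Samir₁* c-commands it within that domain and carries the same index.
The pronoun is locally bound → Principle B violation.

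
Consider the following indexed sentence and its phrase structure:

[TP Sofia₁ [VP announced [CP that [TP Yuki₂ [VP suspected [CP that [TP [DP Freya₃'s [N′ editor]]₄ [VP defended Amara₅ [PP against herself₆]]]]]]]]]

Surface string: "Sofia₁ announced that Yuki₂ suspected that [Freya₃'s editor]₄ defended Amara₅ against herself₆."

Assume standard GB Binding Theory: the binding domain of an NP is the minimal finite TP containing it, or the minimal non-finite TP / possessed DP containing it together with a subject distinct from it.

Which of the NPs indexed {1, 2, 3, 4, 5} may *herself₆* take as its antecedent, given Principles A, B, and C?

{4, 5}

*herself* is an anaphor, so Principle A applies: it must be bound in its binding domain.
Binding domain of *herself₆*: the embedded TP, whose subject is [Freya₃'s editor]₄.
*Sofia₁* c-commands the anaphor but is outside its binding domain → cannot satisfy Principle A.
*Yuki₂* c-commands the anaphor but is outside its binding domain → cannot satisfy Principle A.
*Freya₃* does not c-command the anaphor → cannot bind it.
*[Freya₃'s editor]₄* c-commands the anaphor within its binding domain → licit binder.
*Amara₅* c-commands the anaphor within its binding domain → licit binder.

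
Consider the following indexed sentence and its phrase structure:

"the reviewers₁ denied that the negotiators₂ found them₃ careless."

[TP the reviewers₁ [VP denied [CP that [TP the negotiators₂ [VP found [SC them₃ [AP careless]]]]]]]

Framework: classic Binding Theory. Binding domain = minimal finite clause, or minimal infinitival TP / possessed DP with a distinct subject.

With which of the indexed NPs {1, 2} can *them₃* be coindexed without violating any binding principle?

{1}

*them* is a pronoun, so Principle B applies: it must be free in its binding domain.
Binding domain of *them₃*: the embedded TP, whose subject is the negotiators₂.
*the reviewers₁* c-commands the pronoun but from outside its binding domain, and is not c-commanded by it → coindexation permitted.
*the negotiators₂* c-commands the pronoun within its binding domain → coindexation would violate Principle B.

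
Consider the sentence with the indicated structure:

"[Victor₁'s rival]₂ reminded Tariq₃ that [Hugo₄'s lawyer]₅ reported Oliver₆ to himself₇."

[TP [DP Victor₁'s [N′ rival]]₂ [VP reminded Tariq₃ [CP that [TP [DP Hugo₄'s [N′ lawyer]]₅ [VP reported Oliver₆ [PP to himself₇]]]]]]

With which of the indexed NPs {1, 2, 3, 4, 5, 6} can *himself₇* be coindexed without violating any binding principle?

{5, 6}

*himself* is an anaphor, so Principle A applies: it must be bound in its binding domain.
Binding domain of *himself₇*: the embedded TP, whose subject is [Hugo₄'s lawyer]₅.
*Victor₁* does not c-command the anaphor → cannot bind it.
*[Victor₁'s rival]₂* c-commands the anaphor but is outside its binding domain → cannot satisfy Principle A.
*Tariq₃* c-commands the anaphor but is outside its binding domain → cannot satisfy Principle A.
*Hugo₄* does not c-command the anaphor → cannot bind it.
*[Hugo₄'s lawyer]₅* c-commands the anaphor within its binding domain → licit binder.
*Oliver₆* c-commands the anaphor within its binding domain → licit binder.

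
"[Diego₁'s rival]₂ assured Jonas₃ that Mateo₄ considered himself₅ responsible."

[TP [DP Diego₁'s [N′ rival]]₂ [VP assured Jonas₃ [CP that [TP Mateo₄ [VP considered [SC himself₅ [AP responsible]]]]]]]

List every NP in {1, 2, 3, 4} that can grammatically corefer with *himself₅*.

*himself* is an anaphor, so Principle A applies: it must be bound in its binding domain.
Binding domain of *himself₅*: the embedded TP, whose subject is Mateo₄.
*Diego₁* does not c-command the anaphor → cannot bind it.
*[Diego₁'s rival]₂* c-commands the anaphor but is outside its binding domain → cannot satisfy Principle A.
*Jonas₃* c-commands the anaphor but is outside its binding domain → cannot satisfy Principle A.
*Mateo₄* c-commands the anaphor within its binding domain → licit binder.

{4}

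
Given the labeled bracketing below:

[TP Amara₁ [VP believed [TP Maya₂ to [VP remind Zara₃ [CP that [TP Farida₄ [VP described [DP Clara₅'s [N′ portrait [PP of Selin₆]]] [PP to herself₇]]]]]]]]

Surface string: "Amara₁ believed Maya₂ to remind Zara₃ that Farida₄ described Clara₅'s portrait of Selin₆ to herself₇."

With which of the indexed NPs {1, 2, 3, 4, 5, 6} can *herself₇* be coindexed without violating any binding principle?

{4}

*herself* is an anaphor, so Principle A applies: it must be bound in its binding domain.
Binding domain of *herself₇*: the embedded TP, whose subject is Farida₄.
*Amara₁* c-commands the anaphor but is outside its binding domain → cannot satisfy Principle A.
*Maya₂* c-commands the anaphor but is outside its binding domain → cannot satisfy Principle A.
*Zara₃* c-commands the anaphor but is outside its binding domain → cannot satisfy Principle A.
*Farida₄* c-commands the anaphor within its binding domain → licit binder.
*Clara₅* does not c-command the anaphor → cannot bind it.
*Selin₆* does not c-command the anaphor → cannot bind it.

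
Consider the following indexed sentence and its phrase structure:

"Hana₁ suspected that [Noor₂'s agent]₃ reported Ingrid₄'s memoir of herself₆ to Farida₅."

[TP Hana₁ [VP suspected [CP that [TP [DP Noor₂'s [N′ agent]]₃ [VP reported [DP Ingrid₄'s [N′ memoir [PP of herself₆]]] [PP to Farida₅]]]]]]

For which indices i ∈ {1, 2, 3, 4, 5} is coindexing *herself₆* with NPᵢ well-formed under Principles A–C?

*herself* is an anaphor, so Principle A applies: it must be bound in its binding domain.
Binding domain of *herself₆*: the possessed DP, whose subject is Ingrid₄.
*Hana₁* c-commands the anaphor but is outside its binding domain → cannot satisfy Principle A.
*Noor₂* does not c-command the anaphor → cannot bind it.
*[Noor₂'s agent]₃* c-commands the anaphor but is outside its binding domain → cannot satisfy Principle A.
*Ingrid₄* c-commands the anaphor within its binding domain → licit binder.
*Farida₅* does not c-command the anaphor → cannot bind it.

{4}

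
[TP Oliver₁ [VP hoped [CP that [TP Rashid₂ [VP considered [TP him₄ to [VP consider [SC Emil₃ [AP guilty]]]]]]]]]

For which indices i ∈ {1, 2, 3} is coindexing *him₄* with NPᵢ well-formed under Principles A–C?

{1}

*him* is a pronoun, so Principle B applies: it must be free in its binding domain.
Binding domain of *him₄*: the embedded TP, whose subject is Rashid₂.
*Oliver₁* c-commands the pronoun but from outside its binding domain, and is not c-commanded by it → coindexation permitted.
*Rashid₂* c-commands the pronoun within its binding domain → coindexation would violate Principle B.
*Emil₃*: the pronoun c-commands this R-expression → coindexation would violate Principle C on *Emil₃*.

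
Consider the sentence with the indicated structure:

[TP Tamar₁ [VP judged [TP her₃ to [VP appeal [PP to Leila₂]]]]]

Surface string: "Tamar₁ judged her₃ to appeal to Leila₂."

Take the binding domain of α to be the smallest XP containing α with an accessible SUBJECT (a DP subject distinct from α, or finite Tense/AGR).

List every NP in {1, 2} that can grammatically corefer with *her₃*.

none

*her* is a pronoun, so Principle B applies: it must be free in its binding domain.
Binding domain of *her₃*: the matrix TP, whose subject is Tamar₁.
*Tamar₁* c-commands the pronoun within its binding domain → coindexation would violate Principle B.
*Leila₂*: the pronoun c-commands this R-expression → coindexation would violate Principle C on *Leila₂*.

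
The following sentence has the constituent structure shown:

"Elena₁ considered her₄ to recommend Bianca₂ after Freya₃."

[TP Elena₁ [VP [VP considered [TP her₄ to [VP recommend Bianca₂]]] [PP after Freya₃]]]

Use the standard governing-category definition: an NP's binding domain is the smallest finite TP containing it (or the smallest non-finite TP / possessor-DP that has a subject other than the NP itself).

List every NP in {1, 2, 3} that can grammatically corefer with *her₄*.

*her* is a pronoun, so Principle B applies: it must be free in its binding domain.
Binding domain of *her₄*: the matrix TP, whose subject is Elena₁.
*Elena₁* c-commands the pronoun within its binding domain → coindexation would violate Principle B.
*Bianca₂*: the pronoun c-commands this R-expression → coindexation would violate Principle C on *Bianca₂*.
*Freya₃* and the pronoun do not c-command one another → neither Principle B nor Principle C is at stake; coindexation permitted.

{3}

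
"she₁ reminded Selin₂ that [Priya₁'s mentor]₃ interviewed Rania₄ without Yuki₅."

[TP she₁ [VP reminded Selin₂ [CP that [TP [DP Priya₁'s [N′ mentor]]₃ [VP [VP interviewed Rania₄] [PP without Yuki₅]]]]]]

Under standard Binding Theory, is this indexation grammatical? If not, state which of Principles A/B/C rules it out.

Principle C

The two coindexed NPs are *she₁* and *Priya₁*.
*Priya₁* is an R-expression. Principle C requires it to be free everywhere.
*she₁* c-commands it and carries the same index.
The R-expression is bound → Principle C violation.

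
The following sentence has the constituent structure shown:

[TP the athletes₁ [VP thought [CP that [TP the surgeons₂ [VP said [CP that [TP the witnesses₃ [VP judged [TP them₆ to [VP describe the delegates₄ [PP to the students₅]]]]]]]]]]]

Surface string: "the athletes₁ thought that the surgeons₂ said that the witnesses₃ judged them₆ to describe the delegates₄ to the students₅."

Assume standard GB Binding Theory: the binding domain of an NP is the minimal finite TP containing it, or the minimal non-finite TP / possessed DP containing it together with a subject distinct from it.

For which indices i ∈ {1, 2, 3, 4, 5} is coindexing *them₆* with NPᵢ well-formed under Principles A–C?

*them* is a pronoun, so Principle B applies: it must be free in its binding domain.
Binding domain of *them₆*: the embedded TP, whose subject is the witnesses₃.
*the athletes₁* c-commands the pronoun but from outside its binding domain, and is not c-commanded by it → coindexation permitted.
*the surgeons₂* c-commands the pronoun but from outside its binding domain, and is not c-commanded by it → coindexation permitted.
*the witnesses₃* c-commands the pronoun within its binding domain → coindexation would violate Principle B.
*the delegates₄*: the pronoun c-commands this R-expression → coindexation would violate Principle C on *the delegates₄*.
*the students₅*: the pronoun c-commands this R-expression → coindexation would violate Principle C on *the students₅*.

{1, 2}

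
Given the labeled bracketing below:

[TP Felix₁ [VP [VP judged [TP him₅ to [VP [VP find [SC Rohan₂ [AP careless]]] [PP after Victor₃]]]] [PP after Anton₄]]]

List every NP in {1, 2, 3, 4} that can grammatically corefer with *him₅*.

{4}

*him* is a pronoun, so Principle B applies: it must be free in its binding domain.
Binding domain of *him₅*: the matrix TP, whose subject is Felix₁.
*Felix₁* c-commands the pronoun within its binding domain → coindexation would violate Principle B.
*Rohan₂*: the pronoun c-commands this R-expression → coindexation would violate Principle C on *Rohan₂*.
*Victor₃*: the pronoun c-commands this R-expression → coindexation would violate Principle C on *Victor₃*.
*Anton₄* and the pronoun do not c-command one another → neither Principle B nor Principle C is at stake; coindexation permitted.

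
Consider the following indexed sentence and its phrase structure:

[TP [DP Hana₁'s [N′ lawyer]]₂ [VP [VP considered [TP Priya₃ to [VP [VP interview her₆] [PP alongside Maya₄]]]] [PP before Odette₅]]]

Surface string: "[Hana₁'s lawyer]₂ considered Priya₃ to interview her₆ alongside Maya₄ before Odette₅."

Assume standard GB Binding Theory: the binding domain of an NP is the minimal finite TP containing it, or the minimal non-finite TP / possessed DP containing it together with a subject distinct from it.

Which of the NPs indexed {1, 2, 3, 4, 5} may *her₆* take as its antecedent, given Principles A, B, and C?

{1, 2, 4, 5}

*her* is a pronoun, so Principle B applies: it must be free in its binding domain.
Binding domain of *her₆*: the embedded TP, whose subject is Priya₃.
*Hana₁* and the pronoun do not c-command one another → neither Principle B nor Principle C is at stake; coindexation permitted.
*[Hana₁'s lawyer]₂* c-commands the pronoun but from outside its binding domain, and is not c-commanded by it → coindexation permitted.
*Priya₃* c-commands the pronoun within its binding domain → coindexation would violate Principle B.
*Maya₄* and the pronoun do not c-command one another → neither Principle B nor Principle C is at stake; coindexation permitted.
*Odette₅* and the pronoun do not c-command one another → neither Principle B nor Principle C is at stake; coindexation permitted.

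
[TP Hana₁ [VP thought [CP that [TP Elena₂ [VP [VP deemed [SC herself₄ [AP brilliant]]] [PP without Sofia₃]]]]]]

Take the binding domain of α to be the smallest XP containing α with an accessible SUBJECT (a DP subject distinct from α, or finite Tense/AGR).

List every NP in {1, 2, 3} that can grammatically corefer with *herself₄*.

*herself* is an anaphor, so Principle A applies: it must be bound in its binding domain.
Binding domain of *herself₄*: the embedded TP, whose subject is Elena₂.
*Hana₁* c-commands the anaphor but is outside its binding domain → cannot satisfy Principle A.
*Elena₂* c-commands the anaphor within its binding domain → licit binder.
*Sofia₃* does not c-command the anaphor → cannot bind it.

{2}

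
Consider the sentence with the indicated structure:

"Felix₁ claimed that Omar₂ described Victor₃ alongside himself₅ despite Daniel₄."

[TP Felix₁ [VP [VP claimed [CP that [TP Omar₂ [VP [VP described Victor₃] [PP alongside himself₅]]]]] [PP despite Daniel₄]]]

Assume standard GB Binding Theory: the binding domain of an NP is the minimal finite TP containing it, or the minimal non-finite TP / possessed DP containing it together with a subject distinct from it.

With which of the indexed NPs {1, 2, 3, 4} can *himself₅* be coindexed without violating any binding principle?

{2}

*himself* is an anaphor, so Principle A applies: it must be bound in its binding domain.
Binding domain of *himself₅*: the embedded TP, whose subject is Omar₂.
*Felix₁* c-commands the anaphor but is outside its binding domain → cannot satisfy Principle A.
*Omar₂* c-commands the anaphor within its binding domain → licit binder.
*Victor₃* does not c-command the anaphor → cannot bind it.
*Daniel₄* does not c-command the anaphor → cannot bind it.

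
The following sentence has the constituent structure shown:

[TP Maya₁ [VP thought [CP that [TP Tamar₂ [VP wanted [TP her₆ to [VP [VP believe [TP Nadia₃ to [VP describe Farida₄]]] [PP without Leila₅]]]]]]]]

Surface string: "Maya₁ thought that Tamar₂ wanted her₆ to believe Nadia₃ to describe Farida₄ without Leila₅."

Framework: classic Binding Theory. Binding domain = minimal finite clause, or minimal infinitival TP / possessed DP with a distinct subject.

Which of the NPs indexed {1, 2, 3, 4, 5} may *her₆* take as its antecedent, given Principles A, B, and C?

*her* is a pronoun, so Principle B applies: it must be free in its binding domain.
Binding domain of *her₆*: the embedded TP, whose subject is Tamar₂.
*Maya₁* c-commands the pronoun but from outside its binding domain, and is not c-commanded by it → coindexation permitted.
*Tamar₂* c-commands the pronoun within its binding domain → coindexation would violate Principle B.
*Nadia₃*: the pronoun c-commands this R-expression → coindexation would violate Principle C on *Nadia₃*.
*Farida₄*: the pronoun c-commands this R-expression → coindexation would violate Principle C on *Farida₄*.
*Leila₅*: the pronoun c-commands this R-expression → coindexation would violate Principle C on *Leila₅*.

{1}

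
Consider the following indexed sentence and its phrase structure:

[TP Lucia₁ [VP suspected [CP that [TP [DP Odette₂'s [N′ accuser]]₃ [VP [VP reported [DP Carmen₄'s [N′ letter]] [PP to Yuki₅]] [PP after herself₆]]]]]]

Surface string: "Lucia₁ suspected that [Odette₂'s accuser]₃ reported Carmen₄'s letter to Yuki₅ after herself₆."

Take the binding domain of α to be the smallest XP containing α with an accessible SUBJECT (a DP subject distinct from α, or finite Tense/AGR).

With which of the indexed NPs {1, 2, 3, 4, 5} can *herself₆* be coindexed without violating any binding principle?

*herself* is an anaphor, so Principle A applies: it must be bound in its binding domain.
Binding domain of *herself₆*: the embedded TP, whose subject is [Odette₂'s accuser]₃.
*Lucia₁* c-commands the anaphor but is outside its binding domain → cannot satisfy Principle A.
*Odette₂* does not c-command the anaphor → cannot bind it.
*[Odette₂'s accuser]₃* c-commands the anaphor within its binding domain → licit binder.
*Carmen₄* does not c-command the anaphor → cannot bind it.
*Yuki₅* does not c-command the anaphor → cannot bind it.

{3}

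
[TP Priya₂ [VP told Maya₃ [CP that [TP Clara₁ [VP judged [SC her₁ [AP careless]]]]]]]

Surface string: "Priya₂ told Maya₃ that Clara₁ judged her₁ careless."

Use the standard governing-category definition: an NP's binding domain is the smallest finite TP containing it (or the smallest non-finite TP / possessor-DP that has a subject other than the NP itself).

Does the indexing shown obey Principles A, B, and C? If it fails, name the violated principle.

The two coindexed NPs are *Clara₁* and *her₁*.
*her₁* is a pronoun. Its binding domain is the embedded TP, whose subject is Clara₁.
*Clara₁* c-commands it within that domain and carries the same index.
The pronoun is locally bound → Principle B violation.

Principle B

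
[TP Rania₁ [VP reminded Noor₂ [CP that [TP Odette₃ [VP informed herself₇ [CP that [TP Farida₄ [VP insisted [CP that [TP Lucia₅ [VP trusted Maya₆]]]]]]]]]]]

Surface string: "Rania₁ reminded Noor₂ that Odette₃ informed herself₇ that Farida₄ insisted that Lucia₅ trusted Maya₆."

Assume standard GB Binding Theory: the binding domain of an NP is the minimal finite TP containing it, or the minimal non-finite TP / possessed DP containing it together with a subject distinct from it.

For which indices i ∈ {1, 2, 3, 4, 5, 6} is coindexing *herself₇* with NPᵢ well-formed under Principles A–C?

*herself* is an anaphor, so Principle A applies: it must be bound in its binding domain.
Binding domain of *herself₇*: the embedded TP, whose subject is Odette₃.
*Rania₁* c-commands the anaphor but is outside its binding domain → cannot satisfy Principle A.
*Noor₂* c-commands the anaphor but is outside its binding domain → cannot satisfy Principle A.
*Odette₃* c-commands the anaphor within its binding domain → licit binder.
*Farida₄* does not c-command the anaphor → cannot bind it.
*Lucia₅* does not c-command the anaphor → cannot bind it.
*Maya₆* does not c-command the anaphor → cannot bind it.

{3}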